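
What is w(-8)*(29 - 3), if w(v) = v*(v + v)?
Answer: 3328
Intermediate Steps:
w(v) = 2*v² (w(v) = v*(2*v) = 2*v²)
w(-8)*(29 - 3) = (2*(-8)²)*(29 - 3) = (2*64)*26 = 128*26 = 3328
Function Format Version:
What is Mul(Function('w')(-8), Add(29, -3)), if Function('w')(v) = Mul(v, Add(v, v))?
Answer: 3328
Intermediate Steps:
Function('w')(v) = Mul(2, Pow(v, 2)) (Function('w')(v) = Mul(v, Mul(2, v)) = Mul(2, Pow(v, 2)))
Mul(Function('w')(-8), Add(29, -3)) = Mul(Mul(2, Pow(-8, 2)), Add(29, -3)) = Mul(Mul(2, 64), 26) = Mul(128, 26) = 3328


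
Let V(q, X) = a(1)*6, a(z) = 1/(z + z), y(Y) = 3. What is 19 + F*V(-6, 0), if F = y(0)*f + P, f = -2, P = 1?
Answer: 4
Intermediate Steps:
a(z) = 1/(2*z)
V(q, X) = 3 (V(q, X) = ((1/2)/1)*6 = ((1/2)*1)*6 = (1/2)*6 = 3)
F = -5 (F = 3*(-2) + 1 = -6 + 1 = -5)
19 + F*V(-6, 0) = 19 - 5*3 = 19 - 15 = 4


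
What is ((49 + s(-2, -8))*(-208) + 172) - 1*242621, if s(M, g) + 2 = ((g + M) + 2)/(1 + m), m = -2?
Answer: -253889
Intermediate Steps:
s(M, g) = -4 - M - g (s(M, g) = -2 + ((g + M) + 2)/(1 - 2) = -2 + ((M + g) + 2)/(-1) = -2 + (2 + M + g)*(-1) = -2 + (-2 - M - g) = -4 - M - g)
((49 + s(-2, -8))*(-208) + 172) - 1*242621 = ((49 + (-4 - 1*(-2) - 1*(-8)))*(-208) + 172) - 1*242621 = ((49 + (-4 + 2 + 8))*(-208) + 172) - 242621 = ((49 + 6)*(-208) + 172) - 242621 = (55*(-208) + 172) - 242621 = (-11440 + 172) - 242621 = -11268 - 242621 = -253889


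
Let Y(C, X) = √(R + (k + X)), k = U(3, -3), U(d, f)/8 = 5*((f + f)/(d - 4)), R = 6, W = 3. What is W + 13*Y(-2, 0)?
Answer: 3 + 13*√246 ≈ 206.90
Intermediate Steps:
U(d, f) = 80*f/(-4 + d) (U(d, f) = 8*(5*((f + f)/(d - 4))) = 8*(5*((2*f)/(-4 + d))) = 8*(5*(2*f/(-4 + d))) = 8*(10*f/(-4 + d)) = 80*f/(-4 + d))
k = 240 (k = 80*(-3)/(-4 + 3) = 80*(-3)/(-1) = 80*(-3)*(-1) = 240)
Y(C, X) = √(246 + X) (Y(C, X) = √(6 + (240 + X)) = √(246 + X))
W + 13*Y(-2, 0) = 3 + 13*√(246 + 0) = 3 + 13*√246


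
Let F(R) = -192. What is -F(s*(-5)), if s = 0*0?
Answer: 192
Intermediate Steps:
s = 0
-F(s*(-5)) = -1*(-192) = 192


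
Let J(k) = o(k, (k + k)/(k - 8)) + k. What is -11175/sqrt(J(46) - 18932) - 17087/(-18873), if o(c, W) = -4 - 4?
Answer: 17087/18873 + 3725*I*sqrt(18894)/6298 ≈ 0.90537 + 81.299*I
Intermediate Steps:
o(c, W) = -8
J(k) = -8 + k
-11175/sqrt(J(46) - 18932) - 17087/(-18873) = -11175/sqrt((-8 + 46) - 18932) - 17087/(-18873) = -11175/sqrt(38 - 18932) - 17087*(-1/18873) = -11175*(-I*sqrt(18894)/18894) + 17087/18873 = -(-3725)*I*sqrt(18894)/6298 + 17087/18873 = 3725*I*sqrt(18894)/6298 + 17087/18873 = 17087/18873 + 3725*I*sqrt(18894)/6298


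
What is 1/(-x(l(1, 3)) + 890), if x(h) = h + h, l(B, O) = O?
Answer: 1/884 ≈ 0.0011312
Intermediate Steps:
x(h) = 2*h
1/(-x(l(1, 3)) + 890) = 1/(-2*3 + 890) = 1/(-1*6 + 890) = 1/(-6 + 890) = 1/884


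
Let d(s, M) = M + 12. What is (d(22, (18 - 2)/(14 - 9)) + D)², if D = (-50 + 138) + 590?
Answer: 12013156/25 ≈ 4.8053e+5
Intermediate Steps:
D = 678 (D = 88 + 590 = 678)
d(s, M) = 12 + M
(d(22, (18 - 2)/(14 - 9)) + D)² = ((12 + (18 - 2)/(14 - 9)) + 678)² = ((12 + 16/5) + 678)² = (76/5 + 678)² = (3466/5)² = 12013156/25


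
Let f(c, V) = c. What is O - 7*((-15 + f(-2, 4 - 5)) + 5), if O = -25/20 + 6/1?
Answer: 355/4 ≈ 88.750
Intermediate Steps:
O = 19/4 (O = -25*1/20 + 6*1 = -5/4 + 6 = 19/4 ≈ 4.7500)
O - 7*((-15 + f(-2, 4 - 5)) + 5) = 19/4 - 7*((-15 - 2) + 5) = 19/4 - 7*(-17 + 5) = 19/4 - 7*(-12) = 19/4 + 84 = 355/4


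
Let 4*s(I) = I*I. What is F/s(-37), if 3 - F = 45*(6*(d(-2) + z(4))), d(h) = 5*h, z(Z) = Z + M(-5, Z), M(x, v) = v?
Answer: 2172/1369 ≈ 1.5866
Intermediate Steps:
s(I) = I²/4 (s(I) = (I*I)/4 = I²/4)
z(Z) = 2*Z (z(Z) = Z + Z = 2*Z)
F = 543 (F = 3 - 45*6*(5*(-2) + 2*4) = 3 - 45*6*(-10 + 8) = 3 - 45*6*(-2) = 3 - 45*(-12) = 3 - 1*(-540) = 3 + 540 = 543)
F/s(-37) = 543/(((¼)*(-37)²)) = 543/(((¼)*1369)) = 543/(1369/4) = 543*(4/1369) = 2172/1369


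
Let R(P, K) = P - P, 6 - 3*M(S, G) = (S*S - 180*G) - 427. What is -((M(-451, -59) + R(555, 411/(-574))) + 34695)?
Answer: 36501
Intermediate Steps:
M(S, G) = 433/3 + 60*G - S²/3 (M(S, G) = 2 - ((S*S - 180*G) - 427)/3 = 2 - ((S² - 180*G) - 427)/3 = 2 - (-427 + S² - 180*G)/3 = 2 + (427/3 + 60*G - S²/3) = 433/3 + 60*G - S²/3)
R(P, K) = 0
-((M(-451, -59) + R(555, 411/(-574))) + 34695) = -(((433/3 + 60*(-59) - ⅓*(-451)²) + 0) + 34695) = -(((433/3 - 3540 - ⅓*203401) + 0) + 34695) = -(((433/3 - 3540 - 203401/3) + 0) + 34695) = -((-71196 + 0) + 34695) = -(-71196 + 34695) = -1*(-36501) = 36501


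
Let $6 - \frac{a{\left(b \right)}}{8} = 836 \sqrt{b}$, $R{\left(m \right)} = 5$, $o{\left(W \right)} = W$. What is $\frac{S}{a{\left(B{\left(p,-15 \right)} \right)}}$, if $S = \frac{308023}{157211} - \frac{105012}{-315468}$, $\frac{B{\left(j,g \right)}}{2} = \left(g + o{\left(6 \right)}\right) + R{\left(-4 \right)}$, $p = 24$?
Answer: $\frac{789447509}{2567555413140524} + \frac{164994529381 i \sqrt{2}}{1925666559855393} \approx 3.0747 \cdot 10^{-7} + 0.00012117 i$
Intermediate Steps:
$B{\left(j,g \right)} = 22 + 2 g$ ($B{\left(j,g \right)} = 2 \left(\left(g + 6\right) + 5\right) = 2 \left(\left(6 + g\right) + 5\right) = 2 \left(11 + g\right) = 22 + 2 g$)
$S = \frac{3157790036}{1377639993}$ ($S = 308023 \cdot \frac{1}{157211} - - \frac{2917}{8763} = \frac{308023}{157211} + \frac{2917}{8763} = \frac{3157790036}{1377639993} \approx 2.2922$)
$a{\left(b \right)} = 48 - 6688 \sqrt{b}$ ($a{\left(b \right)} = 48 - 8 \cdot 836 \sqrt{b} = 48 - 6688 \sqrt{b}$)
$\frac{S}{a{\left(B{\left(p,-15 \right)} \right)}} = \frac{3157790036}{1377639993 \left(48 - 6688 \sqrt{22 + 2 \left(-15\right)}\right)} = \frac{3157790036}{1377639993 \left(48 - 6688 \sqrt{22 - 30}\right)} = \frac{3157790036}{1377639993 \left(48 - 6688 \sqrt{-8}\right)} = \frac{3157790036}{1377639993 \left(48 - 6688 \cdot 2 i \sqrt{2}\right)} = \frac{3157790036}{1377639993 \left(48 - 13376 i \sqrt{2}\right)}$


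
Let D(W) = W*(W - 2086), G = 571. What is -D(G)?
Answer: 865065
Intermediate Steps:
D(W) = W*(-2086 + W)
-D(G) = -571*(-2086 + 571) = -571*(-1515) = -1*(-865065) = 865065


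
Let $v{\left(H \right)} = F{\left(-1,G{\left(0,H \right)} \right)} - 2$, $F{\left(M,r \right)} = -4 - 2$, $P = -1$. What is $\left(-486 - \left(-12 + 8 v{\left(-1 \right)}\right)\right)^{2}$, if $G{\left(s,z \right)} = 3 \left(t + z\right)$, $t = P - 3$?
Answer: $168100$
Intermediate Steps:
$t = -4$ ($t = -1 - 3 = -4$)
$G{\left(s,z \right)} = -12 + 3 z$ ($G{\left(s,z \right)} = 3 \left(-4 + z\right) = -12 + 3 z$)
$F{\left(M,r \right)} = -6$
$v{\left(H \right)} = -8$ ($v{\left(H \right)} = -6 - 2 = -8$)
$\left(-486 - \left(-12 + 8 v{\left(-1 \right)}\right)\right)^{2} = \left(-486 + \left(12 - -64\right)\right)^{2} = \left(-486 + \left(12 + 64\right)\right)^{2} = \left(-486 + 76\right)^{2} = \left(-410\right)^{2} = 168100$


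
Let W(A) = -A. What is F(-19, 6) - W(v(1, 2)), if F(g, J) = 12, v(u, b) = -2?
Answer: 10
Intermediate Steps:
F(-19, 6) - W(v(1, 2)) = 12 - (-1)*(-2) = 12 - 1*2 = 12 - 2 = 10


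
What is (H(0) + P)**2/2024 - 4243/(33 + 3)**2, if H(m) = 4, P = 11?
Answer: -1037029/327888 ≈ -3.1628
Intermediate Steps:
(H(0) + P)**2/2024 - 4243/(33 + 3)**2 = (4 + 11)**2/2024 - 4243/(33 + 3)**2 = 15**2*(1/2024) - 4243/(36**2) = 225*(1/2024) - 4243/1296 = 225/2024 - 4243*1/1296 = 225/2024 - 4243/1296 = -1037029/327888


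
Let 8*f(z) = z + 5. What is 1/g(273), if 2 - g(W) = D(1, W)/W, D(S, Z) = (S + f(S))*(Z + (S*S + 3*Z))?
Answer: -156/781 ≈ -0.19974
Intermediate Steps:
f(z) = 5/8 + z/8 (f(z) = (z + 5)/8 = (5 + z)/8 = 5/8 + z/8)
D(S, Z) = (5/8 + 9*S/8)*(S**2 + 4*Z) (D(S, Z) = (S + (5/8 + S/8))*(Z + (S*S + 3*Z)) = (5/8 + 9*S/8)*(Z + (S**2 + 3*Z)) = (5/8 + 9*S/8)*(S**2 + 4*Z))
g(W) = 2 - (7/4 + 7*W)/W (g(W) = 2 - (5*W/2 + (5/8)*1**2 + (9/8)*1**3 + (9/2)*1*W)/W = 2 - (5*W/2 + (5/8)*1 + (9/8)*1 + 9*W/2)/W = 2 - (5*W/2 + 5/8 + 9/8 + 9*W/2)/W = 2 - (7/4 + 7*W)/W)
1/g(273) = 1/(-5 - 7/4/273) = 1/(-5 - 7/4*1/273) = 1/(-5 - 1/156) = 1/(-781/156) = -156/781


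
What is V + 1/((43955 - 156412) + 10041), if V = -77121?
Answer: -7898424337/102416 ≈ -77121.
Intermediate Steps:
V + 1/((43955 - 156412) + 10041) = -77121 + 1/((43955 - 156412) + 10041) = -77121 + 1/(-112457 + 10041) = -77121 + 1/(-102416) = -77121 - 1/102416 = -7898424337/102416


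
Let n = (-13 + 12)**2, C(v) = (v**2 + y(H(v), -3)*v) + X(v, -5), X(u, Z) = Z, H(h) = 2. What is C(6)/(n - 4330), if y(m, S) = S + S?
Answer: 5/4329 ≈ 0.0011550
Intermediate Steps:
y(m, S) = 2*S
C(v) = -5 + v**2 - 6*v (C(v) = (v**2 + (2*(-3))*v) - 5 = (v**2 - 6*v) - 5 = -5 + v**2 - 6*v)
n = 1 (n = (-1)**2 = 1)
C(6)/(n - 4330) = (-5 + 6**2 - 6*6)/(1 - 4330) = (-5 + 36 - 36)/(-4329) = -1/4329*(-5) = 5/4329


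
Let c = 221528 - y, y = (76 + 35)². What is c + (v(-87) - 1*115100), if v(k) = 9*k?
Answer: 93324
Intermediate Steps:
y = 12321 (y = 111² = 12321)
c = 209207 (c = 221528 - 1*12321 = 221528 - 12321 = 209207)
c + (v(-87) - 1*115100) = 209207 + (9*(-87) - 1*115100) = 209207 + (-783 - 115100) = 209207 - 115883 = 93324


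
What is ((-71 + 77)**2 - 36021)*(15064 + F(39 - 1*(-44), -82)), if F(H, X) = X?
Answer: -539127270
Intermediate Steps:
((-71 + 77)**2 - 36021)*(15064 + F(39 - 1*(-44), -82)) = ((-71 + 77)**2 - 36021)*(15064 - 82) = (6**2 - 36021)*14982 = (36 - 36021)*14982 = -35985*14982 = -539127270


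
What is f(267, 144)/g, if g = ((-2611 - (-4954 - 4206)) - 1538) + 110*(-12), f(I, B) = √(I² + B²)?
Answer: 15*√409/3691 ≈ 0.082188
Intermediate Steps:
f(I, B) = √(B² + I²)
g = 3691 (g = ((-2611 - 1*(-9160)) - 1538) - 1320 = ((-2611 + 9160) - 1538) - 1320 = (6549 - 1538) - 1320 = 5011 - 1320 = 3691)
f(267, 144)/g = √(144² + 267²)/3691 = √(20736 + 71289)*(1/3691) = √92025*(1/3691) = (15*√409)*(1/3691) = 15*√409/3691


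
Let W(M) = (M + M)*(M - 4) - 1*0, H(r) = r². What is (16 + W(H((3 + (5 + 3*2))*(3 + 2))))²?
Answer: 2302158704025856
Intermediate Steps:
W(M) = 2*M*(-4 + M) (W(M) = (2*M)*(-4 + M) + 0 = 2*M*(-4 + M) + 0 = 2*M*(-4 + M))
(16 + W(H((3 + (5 + 3*2))*(3 + 2))))² = (16 + 2*((3 + (5 + 3*2))*(3 + 2))²*(-4 + ((3 + (5 + 3*2))*(3 + 2))²))² = (16 + 2*((3 + (5 + 6))*5)²*(-4 + ((3 + (5 + 6))*5)²))² = (16 + 2*((3 + 11)*5)²*(-4 + ((3 + 11)*5)²))² = (16 + 2*(14*5)²*(-4 + (14*5)²))² = (16 + 2*70²*(-4 + 70²))² = (16 + 2*4900*(-4 + 4900))² = (16 + 2*4900*4896)² = (16 + 47980800)² = 47980816² = 2302158704025856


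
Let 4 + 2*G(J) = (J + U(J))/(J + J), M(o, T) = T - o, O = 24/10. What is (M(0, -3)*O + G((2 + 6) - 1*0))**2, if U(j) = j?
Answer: 7569/100 ≈ 75.690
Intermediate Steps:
O = 12/5 (O = 24*(1/10) = 12/5 ≈ 2.4000)
G(J) = -3/2 (G(J) = -2 + ((J + J)/(J + J))/2 = -2 + ((2*J)/((2*J)))/2 = -2 + ((2*J)*(1/(2*J)))/2 = -2 + (1/2)*1 = -2 + 1/2 = -3/2)
(M(0, -3)*O + G((2 + 6) - 1*0))**2 = ((-3 - 1*0)*(12/5) - 3/2)**2 = ((-3 + 0)*(12/5) - 3/2)**2 = (-3*12/5 - 3/2)**2 = (-36/5 - 3/2)**2 = (-87/10)**2 = 7569/100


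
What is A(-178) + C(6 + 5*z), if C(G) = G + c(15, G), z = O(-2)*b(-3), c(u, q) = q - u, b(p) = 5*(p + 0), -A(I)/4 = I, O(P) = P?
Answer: 1009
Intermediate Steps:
A(I) = -4*I
b(p) = 5*p
z = 30 (z = -10*(-3) = -2*(-15) = 30)
C(G) = -15 + 2*G (C(G) = G + (G - 1*15) = G + (G - 15) = G + (-15 + G) = -15 + 2*G)
A(-178) + C(6 + 5*z) = -4*(-178) + (-15 + 2*(6 + 5*30)) = 712 + (-15 + 2*(6 + 150)) = 712 + (-15 + 2*156) = 712 + (-15 + 312) = 712 + 297 = 1009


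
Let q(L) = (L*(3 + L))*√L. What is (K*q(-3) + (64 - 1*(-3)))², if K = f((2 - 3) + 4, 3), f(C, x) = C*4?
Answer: 4489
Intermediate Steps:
f(C, x) = 4*C
K = 12 (K = 4*((2 - 3) + 4) = 4*(-1 + 4) = 4*3 = 12)
q(L) = L^(3/2)*(3 + L)
(K*q(-3) + (64 - 1*(-3)))² = (12*((-3)^(3/2)*(3 - 3)) + (64 - 1*(-3)))² = (12*(-3*I*√3*0) + (64 + 3))² = (12*0 + 67)² = (0 + 67)² = 67² = 4489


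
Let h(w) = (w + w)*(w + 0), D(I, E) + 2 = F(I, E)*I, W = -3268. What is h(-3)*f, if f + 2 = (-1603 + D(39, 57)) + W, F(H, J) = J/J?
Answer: -87048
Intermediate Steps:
F(H, J) = 1
D(I, E) = -2 + I (D(I, E) = -2 + 1*I = -2 + I)
h(w) = 2*w² (h(w) = (2*w)*w = 2*w²)
f = -4836 (f = -2 + ((-1603 + (-2 + 39)) - 3268) = -2 + ((-1603 + 37) - 3268) = -2 + (-1566 - 3268) = -2 - 4834 = -4836)
h(-3)*f = (2*(-3)²)*(-4836) = (2*9)*(-4836) = 18*(-4836) = -87048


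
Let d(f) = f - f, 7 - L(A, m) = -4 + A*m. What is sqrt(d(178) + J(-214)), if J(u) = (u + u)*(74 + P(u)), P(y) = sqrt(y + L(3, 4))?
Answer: 2*sqrt(-7918 - 107*I*sqrt(215)) ≈ 17.547 - 178.83*I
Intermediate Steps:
L(A, m) = 11 - A*m (L(A, m) = 7 - (-4 + A*m) = 7 + (4 - A*m) = 11 - A*m)
d(f) = 0
P(y) = sqrt(-1 + y) (P(y) = sqrt(y + (11 - 1*3*4)) = sqrt(y + (11 - 12)) = sqrt(y - 1) = sqrt(-1 + y))
J(u) = 2*u*(74 + sqrt(-1 + u)) (J(u) = (u + u)*(74 + sqrt(-1 + u)) = (2*u)*(74 + sqrt(-1 + u)) = 2*u*(74 + sqrt(-1 + u)))
sqrt(d(178) + J(-214)) = sqrt(0 + 2*(-214)*(74 + sqrt(-1 - 214))) = sqrt(0 + 2*(-214)*(74 + sqrt(-215))) = sqrt(0 + 2*(-214)*(74 + I*sqrt(215))) = sqrt(0 + (-31672 - 428*I*sqrt(215))) = sqrt(-31672 - 428*I*sqrt(215))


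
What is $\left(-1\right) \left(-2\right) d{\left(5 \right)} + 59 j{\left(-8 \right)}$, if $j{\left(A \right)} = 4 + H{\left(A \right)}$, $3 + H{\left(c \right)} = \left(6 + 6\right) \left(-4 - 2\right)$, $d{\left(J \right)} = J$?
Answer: $-4179$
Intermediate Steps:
$H{\left(c \right)} = -75$ ($H{\left(c \right)} = -3 + \left(6 + 6\right) \left(-4 - 2\right) = -3 + 12 \left(-6\right) = -3 - 72 = -75$)
$j{\left(A \right)} = -71$ ($j{\left(A \right)} = 4 - 75 = -71$)
$\left(-1\right) \left(-2\right) d{\left(5 \right)} + 59 j{\left(-8 \right)} = \left(-1\right) \left(-2\right) 5 + 59 \left(-71\right) = 2 \cdot 5 - 4189 = 10 - 4189 = -4179$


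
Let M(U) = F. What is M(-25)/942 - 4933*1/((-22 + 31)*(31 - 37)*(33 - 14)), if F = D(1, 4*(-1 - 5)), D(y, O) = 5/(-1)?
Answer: 386813/80541 ≈ 4.8027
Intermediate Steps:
D(y, O) = -5 (D(y, O) = 5*(-1) = -5)
F = -5
M(U) = -5
M(-25)/942 - 4933*1/((-22 + 31)*(31 - 37)*(33 - 14)) = -5/942 - 4933*1/((-22 + 31)*(31 - 37)*(33 - 14)) = -5*1/942 - 4933/((9*(-6))*19) = -5/942 - 4933/((-54*19)) = -5/942 - 4933/(-1026) = -5/942 - 4933*(-1/1026) = -5/942 + 4933/1026 = 386813/80541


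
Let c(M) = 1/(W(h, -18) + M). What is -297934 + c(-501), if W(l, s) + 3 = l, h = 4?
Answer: -148967001/500 ≈ -2.9793e+5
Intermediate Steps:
W(l, s) = -3 + l
c(M) = 1/(1 + M) (c(M) = 1/((-3 + 4) + M) = 1/(1 + M))
-297934 + c(-501) = -297934 + 1/(1 - 501) = -297934 + 1/(-500) = -297934 - 1/500 = -148967001/500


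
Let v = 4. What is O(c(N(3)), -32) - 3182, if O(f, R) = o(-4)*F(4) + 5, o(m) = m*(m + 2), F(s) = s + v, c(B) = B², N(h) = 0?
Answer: -3113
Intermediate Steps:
F(s) = 4 + s (F(s) = s + 4 = 4 + s)
o(m) = m*(2 + m)
O(f, R) = 69 (O(f, R) = (-4*(2 - 4))*(4 + 4) + 5 = -4*(-2)*8 + 5 = 8*8 + 5 = 64 + 5 = 69)
O(c(N(3)), -32) - 3182 = 69 - 3182 = -3113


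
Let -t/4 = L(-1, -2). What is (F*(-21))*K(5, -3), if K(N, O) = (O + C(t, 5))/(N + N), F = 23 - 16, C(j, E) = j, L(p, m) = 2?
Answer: 1617/10 ≈ 161.70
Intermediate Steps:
t = -8 (t = -4*2 = -8)
F = 7
K(N, O) = (-8 + O)/(2*N) (K(N, O) = (O - 8)/(N + N) = (-8 + O)/((2*N)) = (-8 + O)*(1/(2*N)) = (-8 + O)/(2*N))
(F*(-21))*K(5, -3) = (7*(-21))*((1/2)*(-8 - 3)/5) = -147*(-11)/(2*5) = -147*(-11/10) = 1617/10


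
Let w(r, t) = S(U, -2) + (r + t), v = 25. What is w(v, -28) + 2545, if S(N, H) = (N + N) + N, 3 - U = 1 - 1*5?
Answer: 2563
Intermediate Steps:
U = 7 (U = 3 - (1 - 1*5) = 3 - (1 - 5) = 3 - 1*(-4) = 3 + 4 = 7)
S(N, H) = 3*N (S(N, H) = 2*N + N = 3*N)
w(r, t) = 21 + r + t (w(r, t) = 3*7 + (r + t) = 21 + (r + t) = 21 + r + t)
w(v, -28) + 2545 = (21 + 25 - 28) + 2545 = 18 + 2545 = 2563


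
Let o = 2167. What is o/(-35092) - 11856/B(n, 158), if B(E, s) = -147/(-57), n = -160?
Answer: -7905070471/1719508 ≈ -4597.3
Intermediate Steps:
B(E, s) = 49/19 (B(E, s) = -147*(-1/57) = 49/19)
o/(-35092) - 11856/B(n, 158) = 2167/(-35092) - 11856/49/19 = 2167*(-1/35092) - 11856*19/49 = -2167/35092 - 225264/49 = -7905070471/1719508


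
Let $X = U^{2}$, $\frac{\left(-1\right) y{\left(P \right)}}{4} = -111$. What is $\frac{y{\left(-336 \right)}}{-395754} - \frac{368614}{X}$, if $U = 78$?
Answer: $- \frac{12156930521}{200647278} \approx -60.589$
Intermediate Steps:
$y{\left(P \right)} = 444$ ($y{\left(P \right)} = \left(-4\right) \left(-111\right) = 444$)
$X = 6084$ ($X = 78^{2} = 6084$)
$\frac{y{\left(-336 \right)}}{-395754} - \frac{368614}{X} = \frac{444}{-395754} - \frac{368614}{6084} = 444 \left(- \frac{1}{395754}\right) - \frac{184307}{3042} = - \frac{74}{65959} - \frac{184307}{3042} = - \frac{12156930521}{200647278}$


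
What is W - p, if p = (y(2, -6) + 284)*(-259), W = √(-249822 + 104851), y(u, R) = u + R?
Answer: 72520 + I*√144971 ≈ 72520.0 + 380.75*I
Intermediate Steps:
y(u, R) = R + u
W = I*√144971 (W = √(-144971) = I*√144971 ≈ 380.75*I)
p = -72520 (p = ((-6 + 2) + 284)*(-259) = (-4 + 284)*(-259) = 280*(-259) = -72520)
W - p = I*√144971 - 1*(-72520) = I*√144971 + 72520 = 72520 + I*√144971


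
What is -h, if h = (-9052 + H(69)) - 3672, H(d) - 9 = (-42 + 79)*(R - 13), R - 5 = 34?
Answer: 11753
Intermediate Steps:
R = 39 (R = 5 + 34 = 39)
H(d) = 971 (H(d) = 9 + (-42 + 79)*(39 - 13) = 9 + 37*26 = 9 + 962 = 971)
h = -11753 (h = (-9052 + 971) - 3672 = -8081 - 3672 = -11753)
-h = -1*(-11753) = 11753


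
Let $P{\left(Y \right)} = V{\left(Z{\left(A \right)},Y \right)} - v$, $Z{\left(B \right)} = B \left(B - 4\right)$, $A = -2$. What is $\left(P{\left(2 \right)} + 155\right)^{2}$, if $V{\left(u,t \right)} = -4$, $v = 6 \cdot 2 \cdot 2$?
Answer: $16129$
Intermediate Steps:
$Z{\left(B \right)} = B \left(-4 + B\right)$
$v = 24$ ($v = 12 \cdot 2 = 24$)
$P{\left(Y \right)} = -28$ ($P{\left(Y \right)} = -4 - 24 = -28$)
$\left(P{\left(2 \right)} + 155\right)^{2} = \left(-28 + 155\right)^{2} = 127^{2} = 16129$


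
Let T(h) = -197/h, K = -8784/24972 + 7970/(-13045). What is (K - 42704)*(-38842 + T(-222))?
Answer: 999629690897928293/602655519 ≈ 1.6587e+9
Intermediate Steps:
K = -5226902/5429329 (K = -8784*1/24972 + 7970*(-1/13045) = -732/2081 - 1594/2609 = -5226902/5429329 ≈ -0.96272)
(K - 42704)*(-38842 + T(-222)) = (-5226902/5429329 - 42704)*(-38842 - 197/(-222)) = -231859292518*(-38842 - 197*(-1/222))/5429329 = -231859292518*(-38842 + 197/222)/5429329 = -231859292518/5429329*(-8622727/222) = 999629690897928293/602655519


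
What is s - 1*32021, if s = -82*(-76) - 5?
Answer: -25794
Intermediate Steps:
s = 6227 (s = 6232 - 5 = 6227)
s - 1*32021 = 6227 - 1*32021 = 6227 - 32021 = -25794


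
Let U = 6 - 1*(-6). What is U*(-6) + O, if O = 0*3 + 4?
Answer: -68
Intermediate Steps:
U = 12 (U = 6 + 6 = 12)
O = 4 (O = 0 + 4 = 4)
U*(-6) + O = 12*(-6) + 4 = -72 + 4 = -68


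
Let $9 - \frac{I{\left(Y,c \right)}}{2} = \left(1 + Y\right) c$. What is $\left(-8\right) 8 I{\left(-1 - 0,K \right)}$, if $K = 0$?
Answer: $-1152$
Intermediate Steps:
$I{\left(Y,c \right)} = 18 - 2 c \left(1 + Y\right)$ ($I{\left(Y,c \right)} = 18 - 2 \left(1 + Y\right) c = 18 - 2 c \left(1 + Y\right)$)
$\left(-8\right) 8 I{\left(-1 - 0,K \right)} = \left(-8\right) 8 \left(18 - 0 - 2 \left(-1 - 0\right) 0\right) = - 64 \left(18 + 0 - 2 \left(-1 + 0\right) 0\right) = - 64 \left(18 + 0 - \left(-2\right) 0\right) = - 64 \left(18 + 0 + 0\right) = \left(-64\right) 18 = -1152$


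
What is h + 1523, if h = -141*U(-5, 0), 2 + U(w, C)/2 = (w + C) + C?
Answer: 3497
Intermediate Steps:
U(w, C) = -4 + 2*w + 4*C (U(w, C) = -4 + 2*((w + C) + C) = -4 + 2*((C + w) + C) = -4 + 2*(w + 2*C) = -4 + (2*w + 4*C) = -4 + 2*w + 4*C)
h = 1974 (h = -141*(-4 + 2*(-5) + 4*0) = -141*(-4 - 10 + 0) = -141*(-14) = 1974)
h + 1523 = 1974 + 1523 = 3497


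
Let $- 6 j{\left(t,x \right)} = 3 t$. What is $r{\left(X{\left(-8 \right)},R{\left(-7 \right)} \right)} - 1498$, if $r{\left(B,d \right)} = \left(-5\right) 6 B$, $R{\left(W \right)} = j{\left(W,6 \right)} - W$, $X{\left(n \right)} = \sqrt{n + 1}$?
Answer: $-1498 - 30 i \sqrt{7} \approx -1498.0 - 79.373 i$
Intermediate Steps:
$j{\left(t,x \right)} = - \frac{t}{2}$ ($j{\left(t,x \right)} = - \frac{3 t}{6} = - \frac{t}{2}$)
$X{\left(n \right)} = \sqrt{1 + n}$
$R{\left(W \right)} = - \frac{3 W}{2}$ ($R{\left(W \right)} = - \frac{W}{2} - W = - \frac{3 W}{2}$)
$r{\left(B,d \right)} = - 30 B$
$r{\left(X{\left(-8 \right)},R{\left(-7 \right)} \right)} - 1498 = - 30 \sqrt{1 - 8} - 1498 = - 30 \sqrt{-7} - 1498 = - 30 i \sqrt{7} - 1498 = -1498 - 30 i \sqrt{7}$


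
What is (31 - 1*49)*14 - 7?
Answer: -259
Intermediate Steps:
(31 - 1*49)*14 - 7 = (31 - 49)*14 - 7 = -18*14 - 7 = -252 - 7 = -259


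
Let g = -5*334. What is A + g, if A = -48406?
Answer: -50076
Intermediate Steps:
g = -1670
A + g = -48406 - 1670 = -50076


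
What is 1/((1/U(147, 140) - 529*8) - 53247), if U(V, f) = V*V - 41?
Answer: -21568/1239707071 ≈ -1.7398e-5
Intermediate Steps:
U(V, f) = -41 + V² (U(V, f) = V² - 41 = -41 + V²)
1/((1/U(147, 140) - 529*8) - 53247) = 1/((1/(-41 + 147²) - 529*8) - 53247) = 1/((1/(-41 + 21609) - 1*4232) - 53247) = 1/((1/21568 - 4232) - 53247) = 1/(-91275775/21568 - 53247) = 1/(-1239707071/21568) = -21568/1239707071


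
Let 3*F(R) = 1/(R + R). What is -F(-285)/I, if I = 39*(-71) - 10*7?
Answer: -1/4854690 ≈ -2.0599e-7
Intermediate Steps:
F(R) = 1/(6*R) (F(R) = 1/(3*(R + R)) = 1/(3*((2*R))) = (1/(2*R))/3 = 1/(6*R))
I = -2839 (I = -2769 - 70 = -2839)
-F(-285)/I = -(⅙)/(-285)/(-2839) = -(⅙)*(-1/285)*(-1)/2839 = -(-1)*(-1)/(1710*2839) = -1*1/4854690 = -1/4854690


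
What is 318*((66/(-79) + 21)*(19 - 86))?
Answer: -33940458/79 ≈ -4.2963e+5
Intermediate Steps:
318*((66/(-79) + 21)*(19 - 86)) = 318*((66*(-1/79) + 21)*(-67)) = 318*((-66/79 + 21)*(-67)) = 318*((1593/79)*(-67)) = 318*(-106731/79) = -33940458/79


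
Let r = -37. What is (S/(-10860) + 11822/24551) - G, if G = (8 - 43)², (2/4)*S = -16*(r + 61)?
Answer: -27205582201/22218655 ≈ -1224.4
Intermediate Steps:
S = -768 (S = 2*(-16*(-37 + 61)) = 2*(-16*24) = 2*(-384) = -768)
G = 1225 (G = (-35)² = 1225)
(S/(-10860) + 11822/24551) - G = (-768/(-10860) + 11822/24551) - 1*1225 = (-768*(-1/10860) + 11822*(1/24551)) - 1225 = (64/905 + 11822/24551) - 1225 = 12270174/22218655 - 1225 = -27205582201/22218655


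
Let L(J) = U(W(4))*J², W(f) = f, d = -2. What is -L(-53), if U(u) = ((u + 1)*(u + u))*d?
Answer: 224720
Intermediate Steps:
U(u) = -4*u*(1 + u) (U(u) = ((u + 1)*(u + u))*(-2) = ((1 + u)*(2*u))*(-2) = (2*u*(1 + u))*(-2) = -4*u*(1 + u))
L(J) = -80*J² (L(J) = (-4*4*(1 + 4))*J² = (-4*4*5)*J² = -80*J²)
-L(-53) = -(-80)*(-53)² = -(-80)*2809 = -1*(-224720) = 224720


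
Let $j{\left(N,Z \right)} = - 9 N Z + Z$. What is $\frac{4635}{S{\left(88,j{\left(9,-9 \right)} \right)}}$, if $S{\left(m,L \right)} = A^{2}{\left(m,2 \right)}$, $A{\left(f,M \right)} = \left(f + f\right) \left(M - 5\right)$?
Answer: $\frac{515}{30976} \approx 0.016626$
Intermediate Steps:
$j{\left(N,Z \right)} = Z - 9 N Z$ ($j{\left(N,Z \right)} = - 9 N Z + Z = Z - 9 N Z$)
$A{\left(f,M \right)} = 2 f \left(-5 + M\right)$
$S{\left(m,L \right)} = 36 m^{2}$ ($S{\left(m,L \right)} = \left(2 m \left(-5 + 2\right)\right)^{2} = \left(2 m \left(-3\right)\right)^{2} = \left(- 6 m\right)^{2} = 36 m^{2}$)
$\frac{4635}{S{\left(88,j{\left(9,-9 \right)} \right)}} = \frac{4635}{36 \cdot 88^{2}} = \frac{4635}{36 \cdot 7744} = \frac{4635}{278784} = 4635 \cdot \frac{1}{278784} = \frac{515}{30976}$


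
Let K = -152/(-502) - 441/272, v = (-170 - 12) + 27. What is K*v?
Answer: 13952945/68272 ≈ 204.37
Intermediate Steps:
v = -155 (v = -182 + 27 = -155)
K = -90019/68272 (K = -152*(-1/502) - 441*1/272 = 76/251 - 441/272 = -90019/68272 ≈ -1.3185)
K*v = -90019/68272*(-155) = 13952945/68272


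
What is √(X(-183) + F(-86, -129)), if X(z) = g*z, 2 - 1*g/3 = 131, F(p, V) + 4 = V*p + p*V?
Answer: √93005 ≈ 304.97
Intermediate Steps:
F(p, V) = -4 + 2*V*p (F(p, V) = -4 + (V*p + p*V) = -4 + (V*p + V*p) = -4 + 2*V*p)
g = -387 (g = 6 - 3*131 = 6 - 393 = -387)
X(z) = -387*z
√(X(-183) + F(-86, -129)) = √(-387*(-183) + (-4 + 2*(-129)*(-86))) = √(70821 + (-4 + 22188)) = √(70821 + 22184) = √93005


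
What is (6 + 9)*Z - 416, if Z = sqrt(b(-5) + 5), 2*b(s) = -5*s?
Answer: -416 + 15*sqrt(70)/2 ≈ -353.25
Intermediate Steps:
b(s) = -5*s/2 (b(s) = (-5*s)/2 = -5*s/2)
Z = sqrt(70)/2 (Z = sqrt(-5/2*(-5) + 5) = sqrt(25/2 + 5) = sqrt(35/2) = sqrt(70)/2 ≈ 4.1833)
(6 + 9)*Z - 416 = (6 + 9)*(sqrt(70)/2) - 416 = 15*(sqrt(70)/2) - 416 = 15*sqrt(70)/2 - 416 = -416 + 15*sqrt(70)/2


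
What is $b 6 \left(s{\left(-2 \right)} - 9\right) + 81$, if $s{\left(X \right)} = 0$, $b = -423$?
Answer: $22923$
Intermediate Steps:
$b 6 \left(s{\left(-2 \right)} - 9\right) + 81 = - 423 \cdot 6 \left(0 - 9\right) + 81 = - 423 \cdot 6 \left(-9\right) + 81 = \left(-423\right) \left(-54\right) + 81 = 22842 + 81 = 22923$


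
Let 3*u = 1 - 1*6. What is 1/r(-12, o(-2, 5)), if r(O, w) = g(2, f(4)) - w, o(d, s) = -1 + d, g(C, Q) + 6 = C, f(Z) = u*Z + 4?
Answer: -1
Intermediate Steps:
u = -5/3 (u = (1 - 1*6)/3 = (1 - 6)/3 = (⅓)*(-5) = -5/3 ≈ -1.6667)
f(Z) = 4 - 5*Z/3 (f(Z) = -5*Z/3 + 4 = 4 - 5*Z/3)
g(C, Q) = -6 + C
r(O, w) = -4 - w (r(O, w) = (-6 + 2) - w = -4 - w)
1/r(-12, o(-2, 5)) = 1/(-4 - (-1 - 2)) = 1/(-4 - 1*(-3)) = 1/(-4 + 3) = 1/(-1) = -1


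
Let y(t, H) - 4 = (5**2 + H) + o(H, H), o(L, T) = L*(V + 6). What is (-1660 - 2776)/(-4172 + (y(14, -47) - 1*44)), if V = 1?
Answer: 4436/4563 ≈ 0.97217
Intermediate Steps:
o(L, T) = 7*L (o(L, T) = L*(1 + 6) = L*7 = 7*L)
y(t, H) = 29 + 8*H (y(t, H) = 4 + ((5**2 + H) + 7*H) = 4 + ((25 + H) + 7*H) = 4 + (25 + 8*H) = 29 + 8*H)
(-1660 - 2776)/(-4172 + (y(14, -47) - 1*44)) = (-1660 - 2776)/(-4172 + ((29 + 8*(-47)) - 1*44)) = -4436/(-4172 + ((29 - 376) - 44)) = -4436/(-4172 + (-347 - 44)) = -4436/(-4172 - 391) = -4436/(-4563) = -4436*(-1/4563) = 4436/4563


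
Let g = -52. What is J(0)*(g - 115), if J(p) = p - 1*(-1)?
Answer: -167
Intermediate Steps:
J(p) = 1 + p (J(p) = p + 1 = 1 + p)
J(0)*(g - 115) = (1 + 0)*(-52 - 115) = 1*(-167) = -167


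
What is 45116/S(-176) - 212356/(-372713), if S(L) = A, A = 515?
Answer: 16924683048/191947195 ≈ 88.174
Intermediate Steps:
S(L) = 515
45116/S(-176) - 212356/(-372713) = 45116/515 - 212356/(-372713) = 45116*(1/515) - 212356*(-1/372713) = 45116/515 + 212356/372713 = 16924683048/191947195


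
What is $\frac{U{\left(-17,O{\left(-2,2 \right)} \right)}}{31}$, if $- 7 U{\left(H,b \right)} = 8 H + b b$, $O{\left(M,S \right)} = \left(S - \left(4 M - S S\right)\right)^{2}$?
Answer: $- \frac{38280}{217} \approx -176.41$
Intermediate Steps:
$O{\left(M,S \right)} = \left(S + S^{2} - 4 M\right)^{2}$ ($O{\left(M,S \right)} = \left(S - \left(- S^{2} + 4 M\right)\right)^{2} = \left(S + S^{2} - 4 M\right)^{2}$)
$U{\left(H,b \right)} = - \frac{8 H}{7} - \frac{b^{2}}{7}$ ($U{\left(H,b \right)} = - \frac{8 H + b b}{7} = - \frac{8 H + b^{2}}{7} = - \frac{b^{2} + 8 H}{7} = - \frac{8 H}{7} - \frac{b^{2}}{7}$)
$\frac{U{\left(-17,O{\left(-2,2 \right)} \right)}}{31} = \frac{\left(- \frac{8}{7}\right) \left(-17\right) - \frac{\left(\left(2 + 2^{2} - -8\right)^{2}\right)^{2}}{7}}{31} = \left(\frac{136}{7} - \frac{\left(\left(2 + 4 + 8\right)^{2}\right)^{2}}{7}\right) \frac{1}{31} = \left(\frac{136}{7} - \frac{\left(14^{2}\right)^{2}}{7}\right) \frac{1}{31} = \left(\frac{136}{7} - \frac{196^{2}}{7}\right) \frac{1}{31} = \left(\frac{136}{7} - 5488\right) \frac{1}{31} = \left(- \frac{38280}{7}\right) \frac{1}{31} = - \frac{38280}{217}$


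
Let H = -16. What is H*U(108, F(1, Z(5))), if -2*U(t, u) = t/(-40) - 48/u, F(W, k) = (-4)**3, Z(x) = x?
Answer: -78/5 ≈ -15.600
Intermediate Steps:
F(W, k) = -64
U(t, u) = 24/u + t/80 (U(t, u) = -(t/(-40) - 48/u)/2 = -(t*(-1/40) - 48/u)/2 = -(-t/40 - 48/u)/2 = -(-48/u - t/40)/2 = 24/u + t/80)
H*U(108, F(1, Z(5))) = -16*(24/(-64) + (1/80)*108) = -16*(24*(-1/64) + 27/20) = -16*(-3/8 + 27/20) = -16*39/40 = -78/5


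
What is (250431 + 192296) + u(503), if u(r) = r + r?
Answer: 443733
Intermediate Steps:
u(r) = 2*r
(250431 + 192296) + u(503) = (250431 + 192296) + 2*503 = 442727 + 1006 = 443733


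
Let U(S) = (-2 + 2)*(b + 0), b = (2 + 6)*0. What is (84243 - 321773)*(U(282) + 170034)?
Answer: -40388176020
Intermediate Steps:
b = 0 (b = 8*0 = 0)
U(S) = 0 (U(S) = (-2 + 2)*(0 + 0) = 0*0 = 0)
(84243 - 321773)*(U(282) + 170034) = (84243 - 321773)*(0 + 170034) = -237530*170034 = -40388176020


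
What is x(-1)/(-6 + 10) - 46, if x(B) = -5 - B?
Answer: -47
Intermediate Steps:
x(-1)/(-6 + 10) - 46 = (-5 - 1*(-1))/(-6 + 10) - 46 = (-5 + 1)/4 - 46 = (¼)*(-4) - 46 = -1 - 46 = -47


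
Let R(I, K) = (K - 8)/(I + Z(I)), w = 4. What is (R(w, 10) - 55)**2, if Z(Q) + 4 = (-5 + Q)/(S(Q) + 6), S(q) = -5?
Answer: 3249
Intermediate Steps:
Z(Q) = -9 + Q (Z(Q) = -4 + (-5 + Q)/(-5 + 6) = -4 + (-5 + Q)/1 = -4 + (-5 + Q)*1 = -4 + (-5 + Q) = -9 + Q)
R(I, K) = (-8 + K)/(-9 + 2*I) (R(I, K) = (K - 8)/(I + (-9 + I)) = (-8 + K)/(-9 + 2*I))
(R(w, 10) - 55)**2 = ((-8 + 10)/(-9 + 2*4) - 55)**2 = (2/(-9 + 8) - 55)**2 = (2/(-1) - 55)**2 = (-1*2 - 55)**2 = (-2 - 55)**2 = (-57)**2 = 3249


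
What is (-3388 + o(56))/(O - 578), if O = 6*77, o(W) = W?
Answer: 833/29 ≈ 28.724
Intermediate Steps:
O = 462
(-3388 + o(56))/(O - 578) = (-3388 + 56)/(462 - 578) = -3332/(-116) = -3332*(-1/116) = 833/29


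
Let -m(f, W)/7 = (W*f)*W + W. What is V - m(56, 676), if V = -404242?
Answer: 178735082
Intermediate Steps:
m(f, W) = -7*W - 7*f*W**2 (m(f, W) = -7*((W*f)*W + W) = -7*(f*W**2 + W) = -7*(W + f*W**2) = -7*W - 7*f*W**2)
V - m(56, 676) = -404242 - (-7)*676*(1 + 676*56) = -404242 - (-7)*676*(1 + 37856) = -404242 - (-7)*676*37857 = -404242 - 1*(-179139324) = -404242 + 179139324 = 178735082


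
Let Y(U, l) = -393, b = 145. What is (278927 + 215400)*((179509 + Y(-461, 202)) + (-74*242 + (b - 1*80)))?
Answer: 79721598271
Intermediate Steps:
(278927 + 215400)*((179509 + Y(-461, 202)) + (-74*242 + (b - 1*80))) = (278927 + 215400)*((179509 - 393) + (-74*242 + (145 - 1*80))) = 494327*(179116 + (-17908 + (145 - 80))) = 494327*(179116 + (-17908 + 65)) = 494327*(179116 - 17843) = 494327*161273 = 79721598271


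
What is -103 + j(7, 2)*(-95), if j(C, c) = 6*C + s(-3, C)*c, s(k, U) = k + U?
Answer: -4853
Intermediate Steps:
s(k, U) = U + k
j(C, c) = 6*C + c*(-3 + C) (j(C, c) = 6*C + (C - 3)*c = 6*C + (-3 + C)*c = 6*C + c*(-3 + C))
-103 + j(7, 2)*(-95) = -103 + (6*7 + 2*(-3 + 7))*(-95) = -103 + (42 + 2*4)*(-95) = -103 + (42 + 8)*(-95) = -103 + 50*(-95) = -103 - 4750 = -4853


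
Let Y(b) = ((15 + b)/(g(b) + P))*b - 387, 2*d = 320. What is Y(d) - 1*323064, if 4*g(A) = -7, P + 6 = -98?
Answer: -136931773/423 ≈ -3.2372e+5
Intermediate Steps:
P = -104 (P = -6 - 98 = -104)
g(A) = -7/4 (g(A) = (¼)*(-7) = -7/4)
d = 160 (d = (½)*320 = 160)
Y(b) = -387 + b*(-20/141 - 4*b/423) (Y(b) = ((15 + b)/(-7/4 - 104))*b - 387 = ((15 + b)/(-423/4))*b - 387 = ((15 + b)*(-4/423))*b - 387 = (-20/141 - 4*b/423)*b - 387 = b*(-20/141 - 4*b/423) - 387 = -387 + b*(-20/141 - 4*b/423))
Y(d) - 1*323064 = (-387 - 20/141*160 - 4/423*160²) - 1*323064 = (-387 - 3200/141 - 4/423*25600) - 323064 = (-387 - 3200/141 - 102400/423) - 323064 = -275701/423 - 323064 = -136931773/423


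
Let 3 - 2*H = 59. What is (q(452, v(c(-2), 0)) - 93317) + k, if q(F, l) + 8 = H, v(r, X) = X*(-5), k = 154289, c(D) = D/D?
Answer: 60936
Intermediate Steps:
c(D) = 1
H = -28 (H = 3/2 - ½*59 = 3/2 - 59/2 = -28)
v(r, X) = -5*X
q(F, l) = -36 (q(F, l) = -8 - 28 = -36)
(q(452, v(c(-2), 0)) - 93317) + k = (-36 - 93317) + 154289 = -93353 + 154289 = 60936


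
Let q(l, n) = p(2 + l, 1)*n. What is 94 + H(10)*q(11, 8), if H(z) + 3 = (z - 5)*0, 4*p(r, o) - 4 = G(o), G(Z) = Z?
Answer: 64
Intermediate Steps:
p(r, o) = 1 + o/4
H(z) = -3 (H(z) = -3 + (z - 5)*0 = -3 + (-5 + z)*0 = -3 + 0 = -3)
q(l, n) = 5*n/4 (q(l, n) = (1 + (¼)*1)*n = (1 + ¼)*n = 5*n/4)
94 + H(10)*q(11, 8) = 94 - 15*8/4 = 94 - 3*10 = 94 - 30 = 64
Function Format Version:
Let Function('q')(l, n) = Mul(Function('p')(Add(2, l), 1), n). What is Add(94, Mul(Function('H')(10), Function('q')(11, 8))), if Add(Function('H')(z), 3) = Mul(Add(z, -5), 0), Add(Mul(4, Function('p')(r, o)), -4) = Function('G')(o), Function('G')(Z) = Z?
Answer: 64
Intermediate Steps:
Function('p')(r, o) = Add(1, Mul(Rational(1, 4), o))
Function('H')(z) = -3 (Function('H')(z) = Add(-3, Mul(Add(z, -5), 0)) = Add(-3, Mul(Add(-5, z), 0)) = Add(-3, 0) = -3)
Function('q')(l, n) = Mul(Rational(5, 4), n) (Function('q')(l, n) = Mul(Add(1, Mul(Rational(1, 4), 1)), n) = Mul(Add(1, Rational(1, 4)), n) = Mul(Rational(5, 4), n))
Add(94, Mul(Function('H')(10), Function('q')(11, 8))) = Add(94, Mul(-3, Mul(Rational(5, 4), 8))) = Add(94, Mul(-3, 10)) = Add(94, -30) = 64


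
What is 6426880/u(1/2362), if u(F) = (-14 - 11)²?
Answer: 1285376/125 ≈ 10283.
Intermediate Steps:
u(F) = 625 (u(F) = (-25)² = 625)
6426880/u(1/2362) = 6426880/625 = 6426880*(1/625) = 1285376/125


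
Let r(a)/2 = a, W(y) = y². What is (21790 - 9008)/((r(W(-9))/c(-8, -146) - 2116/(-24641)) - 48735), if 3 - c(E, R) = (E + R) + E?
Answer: -17322869410/66046905431 ≈ -0.26228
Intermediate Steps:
c(E, R) = 3 - R - 2*E (c(E, R) = 3 - ((E + R) + E) = 3 - (R + 2*E) = 3 + (-R - 2*E) = 3 - R - 2*E)
r(a) = 2*a
(21790 - 9008)/((r(W(-9))/c(-8, -146) - 2116/(-24641)) - 48735) = (21790 - 9008)/(((2*(-9)²)/(3 - 1*(-146) - 2*(-8)) - 2116/(-24641)) - 48735) = 12782/(((2*81)/(3 + 146 + 16) - 2116*(-1/24641)) - 48735) = 12782/((162/165 + 2116/24641) - 48735) = 12782/((162*(1/165) + 2116/24641) - 48735) = 12782/((54/55 + 2116/24641) - 48735) = 12782/(1446994/1355255 - 48735) = 12782/(-66046905431/1355255) = 12782*(-1355255/66046905431) = -17322869410/66046905431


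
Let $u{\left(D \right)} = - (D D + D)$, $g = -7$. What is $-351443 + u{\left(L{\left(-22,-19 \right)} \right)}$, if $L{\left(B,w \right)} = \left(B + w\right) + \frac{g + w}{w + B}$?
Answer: $- \frac{593446853}{1681} \approx -3.5303 \cdot 10^{5}$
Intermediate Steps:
$L{\left(B,w \right)} = B + w + \frac{-7 + w}{B + w}$ ($L{\left(B,w \right)} = \left(B + w\right) + \frac{-7 + w}{w + B} = \left(B + w\right) + \frac{-7 + w}{B + w} = B + w + \frac{-7 + w}{B + w}$)
$u{\left(D \right)} = - D - D^{2}$ ($u{\left(D \right)} = - (D^{2} + D) = - (D + D^{2}) = - D - D^{2}$)
$-351443 + u{\left(L{\left(-22,-19 \right)} \right)} = -351443 - \frac{-7 - 19 + \left(-22\right)^{2} + \left(-19\right)^{2} + 2 \left(-22\right) \left(-19\right)}{-22 - 19} \left(1 + \frac{-7 - 19 + \left(-22\right)^{2} + \left(-19\right)^{2} + 2 \left(-22\right) \left(-19\right)}{-22 - 19}\right) = -351443 - \frac{-7 - 19 + 484 + 361 + 836}{-41} \left(1 + \frac{-7 - 19 + 484 + 361 + 836}{-41}\right) = -351443 - \left(- \frac{1}{41}\right) 1655 \left(1 - \frac{1655}{41}\right) = -351443 - - \frac{1655 \left(1 - \frac{1655}{41}\right)}{41} = -351443 - \left(- \frac{1655}{41}\right) \left(- \frac{1614}{41}\right) = -351443 - \frac{2671170}{1681} = - \frac{593446853}{1681}$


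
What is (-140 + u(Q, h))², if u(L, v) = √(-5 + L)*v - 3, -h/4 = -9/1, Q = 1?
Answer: 15265 - 20592*I ≈ 15265.0 - 20592.0*I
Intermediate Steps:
h = 36 (h = -(-36)/1 = -(-36) = -4*(-9) = 36)
u(L, v) = -3 + v*√(-5 + L) (u(L, v) = v*√(-5 + L) - 3 = -3 + v*√(-5 + L))
(-140 + u(Q, h))² = (-140 + (-3 + 36*√(-5 + 1)))² = (-140 + (-3 + 36*√(-4)))² = (-140 + (-3 + 36*(2*I)))² = (-140 + (-3 + 72*I))² = (-143 + 72*I)²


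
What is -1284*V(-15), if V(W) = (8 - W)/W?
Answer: 9844/5 ≈ 1968.8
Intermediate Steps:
V(W) = (8 - W)/W
-1284*V(-15) = -1284*(8 - 1*(-15))/(-15) = -(-428)*(8 + 15)/5 = -(-428)*23/5 = -1284*(-23/15) = 9844/5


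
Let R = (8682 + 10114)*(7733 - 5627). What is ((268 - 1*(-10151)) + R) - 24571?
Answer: 39570224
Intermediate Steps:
R = 39584376 (R = 18796*2106 = 39584376)
((268 - 1*(-10151)) + R) - 24571 = ((268 - 1*(-10151)) + 39584376) - 24571 = ((268 + 10151) + 39584376) - 24571 = (10419 + 39584376) - 24571 = 39594795 - 24571 = 39570224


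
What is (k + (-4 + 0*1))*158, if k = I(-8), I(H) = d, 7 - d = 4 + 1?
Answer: -316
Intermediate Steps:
d = 2 (d = 7 - (4 + 1) = 7 - 1*5 = 7 - 5 = 2)
I(H) = 2
k = 2
(k + (-4 + 0*1))*158 = (2 + (-4 + 0*1))*158 = (2 + (-4 + 0))*158 = (2 - 4)*158 = -2*158 = -316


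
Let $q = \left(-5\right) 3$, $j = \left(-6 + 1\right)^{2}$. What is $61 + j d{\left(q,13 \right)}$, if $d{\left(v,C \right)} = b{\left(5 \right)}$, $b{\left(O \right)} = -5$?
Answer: $-64$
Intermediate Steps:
$j = 25$ ($j = \left(-5\right)^{2} = 25$)
$q = -15$
$d{\left(v,C \right)} = -5$
$61 + j d{\left(q,13 \right)} = 61 + 25 \left(-5\right) = 61 - 125 = -64$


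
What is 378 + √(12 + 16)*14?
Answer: 378 + 28*√7 ≈ 452.08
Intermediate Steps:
378 + √(12 + 16)*14 = 378 + √28*14 = 378 + (2*√7)*14 = 378 + 28*√7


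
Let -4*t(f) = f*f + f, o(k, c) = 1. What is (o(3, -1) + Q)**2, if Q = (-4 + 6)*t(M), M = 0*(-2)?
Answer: 1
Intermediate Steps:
M = 0
t(f) = -f/4 - f**2/4 (t(f) = -(f*f + f)/4 = -(f**2 + f)/4 = -(f + f**2)/4 = -f/4 - f**2/4)
Q = 0 (Q = (-4 + 6)*(-1/4*0*(1 + 0)) = 2*(-1/4*0*1) = 2*0 = 0)
(o(3, -1) + Q)**2 = (1 + 0)**2 = 1**2 = 1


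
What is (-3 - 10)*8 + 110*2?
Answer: 116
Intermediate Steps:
(-3 - 10)*8 + 110*2 = -13*8 + 220 = -104 + 220 = 116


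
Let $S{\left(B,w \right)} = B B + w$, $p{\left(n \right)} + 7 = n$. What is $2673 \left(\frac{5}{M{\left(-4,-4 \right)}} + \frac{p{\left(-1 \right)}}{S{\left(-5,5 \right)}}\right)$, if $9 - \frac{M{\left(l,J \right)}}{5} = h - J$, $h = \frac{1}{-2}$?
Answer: $- \frac{1134}{5} \approx -226.8$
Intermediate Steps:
$h = - \frac{1}{2} \approx -0.5$
$p{\left(n \right)} = -7 + n$
$S{\left(B,w \right)} = w + B^{2}$ ($S{\left(B,w \right)} = B^{2} + w = w + B^{2}$)
$M{\left(l,J \right)} = \frac{95}{2} + 5 J$ ($M{\left(l,J \right)} = 45 - 5 \left(- \frac{1}{2} - J\right) = 45 + \left(\frac{5}{2} + 5 J\right) = \frac{95}{2} + 5 J$)
$2673 \left(\frac{5}{M{\left(-4,-4 \right)}} + \frac{p{\left(-1 \right)}}{S{\left(-5,5 \right)}}\right) = 2673 \left(\frac{5}{\frac{95}{2} + 5 \left(-4\right)} + \frac{-7 - 1}{5 + \left(-5\right)^{2}}\right) = 2673 \left(\frac{5}{\frac{95}{2} - 20} - \frac{8}{5 + 25}\right) = 2673 \left(\frac{5}{\frac{55}{2}} - \frac{8}{30}\right) = 2673 \left(5 \cdot \frac{2}{55} - \frac{4}{15}\right) = 2673 \left(\frac{2}{11} - \frac{4}{15}\right) = 2673 \left(- \frac{14}{165}\right) = - \frac{1134}{5}$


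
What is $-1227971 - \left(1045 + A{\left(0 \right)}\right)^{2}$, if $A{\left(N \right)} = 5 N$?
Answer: $-2319996$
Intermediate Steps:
$-1227971 - \left(1045 + A{\left(0 \right)}\right)^{2} = -1227971 - \left(1045 + 5 \cdot 0\right)^{2} = -1227971 - \left(1045 + 0\right)^{2} = -1227971 - 1045^{2} = -1227971 - 1092025 = -2319996$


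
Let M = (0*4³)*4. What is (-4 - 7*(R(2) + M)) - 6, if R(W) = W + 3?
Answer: -45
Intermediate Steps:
R(W) = 3 + W
M = 0 (M = (0*64)*4 = 0*4 = 0)
(-4 - 7*(R(2) + M)) - 6 = (-4 - 7*((3 + 2) + 0)) - 6 = (-4 - 7*(5 + 0)) - 6 = (-4 - 7*5) - 6 = (-4 - 35) - 6 = -39 - 6 = -45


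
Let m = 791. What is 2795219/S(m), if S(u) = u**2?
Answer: 399317/89383 ≈ 4.4675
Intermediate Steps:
2795219/S(m) = 2795219/(791**2) = 2795219/625681 = 2795219*(1/625681) = 399317/89383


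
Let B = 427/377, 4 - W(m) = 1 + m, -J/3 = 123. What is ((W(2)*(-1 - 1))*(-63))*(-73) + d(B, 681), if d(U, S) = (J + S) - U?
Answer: -3350449/377 ≈ -8887.1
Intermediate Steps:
J = -369 (J = -3*123 = -369)
W(m) = 3 - m (W(m) = 4 - (1 + m) = 4 + (-1 - m) = 3 - m)
B = 427/377 (B = 427*(1/377) = 427/377 ≈ 1.1326)
d(U, S) = -369 + S - U (d(U, S) = (-369 + S) - U = -369 + S - U)
((W(2)*(-1 - 1))*(-63))*(-73) + d(B, 681) = (((3 - 1*2)*(-1 - 1))*(-63))*(-73) + (-369 + 681 - 1*427/377) = (((3 - 2)*(-2))*(-63))*(-73) + (-369 + 681 - 427/377) = ((1*(-2))*(-63))*(-73) + 117197/377 = -2*(-63)*(-73) + 117197/377 = 126*(-73) + 117197/377 = -9198 + 117197/377 = -3350449/377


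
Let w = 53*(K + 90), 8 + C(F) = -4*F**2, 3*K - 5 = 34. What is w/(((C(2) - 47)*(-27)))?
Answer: 5459/1917 ≈ 2.8477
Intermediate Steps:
K = 13 (K = 5/3 + (1/3)*34 = 5/3 + 34/3 = 13)
C(F) = -8 - 4*F**2
w = 5459 (w = 53*(13 + 90) = 53*103 = 5459)
w/(((C(2) - 47)*(-27))) = 5459/((((-8 - 4*2**2) - 47)*(-27))) = 5459/((((-8 - 4*4) - 47)*(-27))) = 5459/((((-8 - 16) - 47)*(-27))) = 5459/(((-24 - 47)*(-27))) = 5459/((-71*(-27))) = 5459/1917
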